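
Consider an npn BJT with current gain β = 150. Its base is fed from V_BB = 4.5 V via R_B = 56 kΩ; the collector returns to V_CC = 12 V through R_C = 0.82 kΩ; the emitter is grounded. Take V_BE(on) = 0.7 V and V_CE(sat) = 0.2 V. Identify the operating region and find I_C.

Assume active. Base-emitter loop: I_B = (V_BB − V_BE)/R_B = (4.5 − 0.7)/56 = 0.0679 mA.
I_C = β·I_B = 150×0.0679 = 10.2 mA.
V_CE = V_CC − I_C·R_C = 12 − 10.2×0.82 = 3.65 V > V_CE(sat), so the active-region assumption holds.

active; I_C ≈ 10 mA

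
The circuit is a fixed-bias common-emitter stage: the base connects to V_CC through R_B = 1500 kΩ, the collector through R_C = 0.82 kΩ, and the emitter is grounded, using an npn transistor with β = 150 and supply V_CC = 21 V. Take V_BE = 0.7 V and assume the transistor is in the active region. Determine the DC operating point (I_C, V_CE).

I_C ≈ 2 mA, V_CE ≈ 19 V

Base loop: V_CC = I_B·R_B + V_BE, so I_B = (21 − 0.7)/1500 kΩ = 0.0135 mA.
In the active region I_C = β·I_B = 150 × 0.0135 = 2.03 mA.
Collector loop: V_CE = V_CC − I_C·R_C = 21 − 2.03×0.82 = 19.3 V.
Since V_CE = 19.3 V > V_CE(sat) ≈ 0.2 V, the transistor is in the active region as assumed.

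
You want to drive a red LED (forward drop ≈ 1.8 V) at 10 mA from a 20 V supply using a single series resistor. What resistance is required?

The resistor drops V_S − V_D = 20 − 1.8 = 18.2 V at 10 mA.
R = 18.2 V / 10 mA = 1.82 kΩ.

R ≈ 1.8 kΩ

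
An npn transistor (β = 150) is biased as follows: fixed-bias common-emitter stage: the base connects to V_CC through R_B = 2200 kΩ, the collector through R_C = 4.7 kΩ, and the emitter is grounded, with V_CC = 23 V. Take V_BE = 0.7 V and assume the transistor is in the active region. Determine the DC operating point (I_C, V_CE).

I_C ≈ 1.5 mA, V_CE ≈ 16 V

Base loop: V_CC = I_B·R_B + V_BE, so I_B = (23 − 0.7)/2200 kΩ = 0.0101 mA.
In the active region I_C = β·I_B = 150 × 0.0101 = 1.52 mA.
Collector loop: V_CE = V_CC − I_C·R_C = 23 − 1.52×4.7 = 15.9 V.
Since V_CE = 15.9 V > V_CE(sat) ≈ 0.2 V, the transistor is in the active region as assumed.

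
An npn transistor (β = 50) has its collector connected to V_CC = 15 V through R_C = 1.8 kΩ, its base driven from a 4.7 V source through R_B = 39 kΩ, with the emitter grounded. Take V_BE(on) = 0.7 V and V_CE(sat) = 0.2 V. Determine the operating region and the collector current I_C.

Assume active. Base-emitter loop: I_B = (V_BB − V_BE)/R_B = (4.7 − 0.7)/39 = 0.103 mA.
I_C = β·I_B = 50×0.103 = 5.13 mA.
V_CE = V_CC − I_C·R_C = 15 − 5.13×1.8 = 5.77 V > V_CE(sat), so the active-region assumption holds.

active; I_C ≈ 5.1 mA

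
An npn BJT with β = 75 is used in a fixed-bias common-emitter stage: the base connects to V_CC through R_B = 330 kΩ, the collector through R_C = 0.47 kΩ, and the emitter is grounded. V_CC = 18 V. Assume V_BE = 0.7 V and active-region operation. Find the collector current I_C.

Base loop: V_CC = I_B·R_B + V_BE, so I_B = (18 − 0.7)/330 kΩ = 0.0524 mA.
In the active region I_C = β·I_B = 75 × 0.0524 = 3.93 mA.
Collector loop: V_CE = V_CC − I_C·R_C = 18 − 3.93×0.47 = 16.2 V.
Since V_CE = 16.2 V > V_CE(sat) ≈ 0.2 V, the transistor is in the active region as assumed.

I_C ≈ 3.9 mA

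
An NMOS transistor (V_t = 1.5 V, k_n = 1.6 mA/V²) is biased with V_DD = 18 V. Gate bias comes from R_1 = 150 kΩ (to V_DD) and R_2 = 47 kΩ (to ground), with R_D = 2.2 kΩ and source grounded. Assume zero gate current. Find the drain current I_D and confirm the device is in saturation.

V_G = V_DD·R_2/(R_1+R_2) = 18×47/197 = 4.29 V. With the source grounded, V_GS = V_G = 4.29 V.
Assume saturation: I_D = (k_n/2)(V_GS − V_t)² = (1.6/2)×(4.29 − 1.5)² = 0.8×2.79² = 6.25 mA.
V_DS = V_DD − I_D·R_D = 18 − 6.25×2.2 = 4.26 V.
Saturation requires V_DS ≥ V_GS − V_t = 2.79 V; 4.26 ≥ 2.79 ✓.

I_D ≈ 6.2 mA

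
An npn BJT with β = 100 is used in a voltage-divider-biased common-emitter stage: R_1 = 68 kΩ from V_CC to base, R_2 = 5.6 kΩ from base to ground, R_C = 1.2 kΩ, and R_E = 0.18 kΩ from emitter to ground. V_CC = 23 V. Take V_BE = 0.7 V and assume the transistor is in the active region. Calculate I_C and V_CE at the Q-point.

I_C ≈ 4.5 mA, V_CE ≈ 17 V

Thevenize the base divider: V_Th = V_CC·R_2/(R_1+R_2) = 23×5.6/73.6 = 1.75 V, R_Th = R_1‖R_2 = 5.17 kΩ.
Base-emitter loop: V_Th = I_B·R_Th + V_BE + (β+1)I_B·R_E, so I_B = (1.75 − 0.7) / (5.17 + 101×0.18) = 0.045 mA.
I_C = β·I_B = 100×0.045 = 4.5 mA, and I_E = (β+1)I_B = 4.54 mA.
V_CE = V_CC − I_C·R_C − I_E·R_E = 23 − 4.5×1.2 − 4.54×0.18 = 16.8 V.
V_CE = 16.8 V > 0.2 V confirms active-region operation.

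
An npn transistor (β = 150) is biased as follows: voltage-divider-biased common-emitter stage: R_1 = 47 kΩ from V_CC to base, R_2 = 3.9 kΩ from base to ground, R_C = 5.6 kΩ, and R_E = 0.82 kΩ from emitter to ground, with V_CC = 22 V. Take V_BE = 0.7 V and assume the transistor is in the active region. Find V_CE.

V_CE ≈ 15 V

Thevenize the base divider: V_Th = V_CC·R_2/(R_1+R_2) = 22×3.9/50.9 = 1.69 V, R_Th = R_1‖R_2 = 3.6 kΩ.
Base-emitter loop: V_Th = I_B·R_Th + V_BE + (β+1)I_B·R_E, so I_B = (1.69 − 0.7) / (3.6 + 151×0.82) = 0.00774 mA.
I_C = β·I_B = 150×0.00774 = 1.16 mA, and I_E = (β+1)I_B = 1.17 mA.
V_CE = V_CC − I_C·R_C − I_E·R_E = 22 − 1.16×5.6 − 1.17×0.82 = 14.5 V.
V_CE = 14.5 V > 0.2 V confirms active-region operation.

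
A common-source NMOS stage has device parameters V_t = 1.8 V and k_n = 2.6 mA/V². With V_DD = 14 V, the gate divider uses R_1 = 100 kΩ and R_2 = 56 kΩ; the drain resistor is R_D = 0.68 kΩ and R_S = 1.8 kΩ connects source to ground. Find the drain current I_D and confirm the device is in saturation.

I_D ≈ 1.2 mA

V_G = V_DD·R_2/(R_1+R_2) = 14×56/156 = 5.03 V.
Assume saturation: I_D = (k_n/2)(V_GS − V_t)² with V_GS = V_G − I_D·R_S = 5.03 − 1.8·I_D.
Substituting gives 4.21·I_D² − 16.1·I_D + 13.5 = 0, with roots I_D = 1.25 or 2.57 mA.
The root I_D = 2.57 mA gives V_GS = 0.393 V ≤ V_t, so take I_D = 1.25 mA.
Then V_GS = 2.78 V and V_DS = V_DD − I_D(R_D+R_S) = 14 − 1.25×2.48 = 10.9 V.
Saturation requires V_DS ≥ V_GS − V_t = 0.98 V; 10.9 ≥ 0.98 ✓.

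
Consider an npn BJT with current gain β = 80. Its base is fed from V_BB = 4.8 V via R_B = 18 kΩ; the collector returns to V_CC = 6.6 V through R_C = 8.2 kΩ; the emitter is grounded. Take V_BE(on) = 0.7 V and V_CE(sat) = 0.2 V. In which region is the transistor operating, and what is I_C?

saturation; I_C ≈ 0.78 mA

Assume active: I_B = (4.8 − 0.7)/18 = 0.228 mA, giving I_C = β·I_B = 18.2 mA.
But then V_CE = 6.6 − 18.2×8.2 = -143 V < V_CE(sat) = 0.2 V — impossible in the active region.
So the transistor is saturated. With V_CE = 0.2 V, I_C = (V_CC − 0.2)/R_C = 6.4/8.2 = 0.78 mA.
Check: β·I_B = 18.2 mA > I_C = 0.78 mA, confirming saturation.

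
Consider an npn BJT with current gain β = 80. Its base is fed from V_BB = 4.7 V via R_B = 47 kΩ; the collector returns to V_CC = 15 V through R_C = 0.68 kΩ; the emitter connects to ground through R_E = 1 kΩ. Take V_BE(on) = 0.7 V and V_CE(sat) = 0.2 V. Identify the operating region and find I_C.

Assume active. Base-emitter loop: I_B = (V_BB − V_BE)/(R_B + (β+1)R_E) = (4.7 − 0.7)/(47 + 81×1) = 0.0312 mA.
I_C = β·I_B = 80×0.0312 = 2.5 mA.
V_CE = V_CC − I_C·R_C − I_E·R_E = 15 − 2.5×0.68 − 2.53×1 = 10.8 V > V_CE(sat), so the active-region assumption holds.

active; I_C ≈ 2.5 mA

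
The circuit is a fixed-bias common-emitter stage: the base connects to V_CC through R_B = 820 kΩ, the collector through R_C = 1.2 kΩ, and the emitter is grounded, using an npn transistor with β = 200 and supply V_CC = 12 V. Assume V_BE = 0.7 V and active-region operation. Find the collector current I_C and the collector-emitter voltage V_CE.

Base loop: V_CC = I_B·R_B + V_BE, so I_B = (12 − 0.7)/820 kΩ = 0.0138 mA.
In the active region I_C = β·I_B = 200 × 0.0138 = 2.76 mA.
Collector loop: V_CE = V_CC − I_C·R_C = 12 − 2.76×1.2 = 8.69 V.
Since V_CE = 8.69 V > V_CE(sat) ≈ 0.2 V, the transistor is in the active region as assumed.

I_C ≈ 2.8 mA, V_CE ≈ 8.7 V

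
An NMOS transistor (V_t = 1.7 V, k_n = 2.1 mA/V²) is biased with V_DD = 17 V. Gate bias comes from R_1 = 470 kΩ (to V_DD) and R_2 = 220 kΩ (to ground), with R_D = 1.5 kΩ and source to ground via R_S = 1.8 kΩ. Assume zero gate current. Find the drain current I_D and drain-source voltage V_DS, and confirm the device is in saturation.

V_G = V_DD·R_2/(R_1+R_2) = 17×220/690 = 5.42 V.
Assume saturation: I_D = (k_n/2)(V_GS − V_t)² with V_GS = V_G − I_D·R_S = 5.42 − 1.8·I_D.
Substituting gives 3.4·I_D² − 15.1·I_D + 14.5 = 0, with roots I_D = 1.42 or 3.01 mA.
The root I_D = 3.01 mA gives V_GS = 0.00773 V ≤ V_t, so take I_D = 1.42 mA.
Then V_GS = 2.86 V and V_DS = V_DD − I_D(R_D+R_S) = 17 − 1.42×3.3 = 12.3 V.
Saturation requires V_DS ≥ V_GS − V_t = 1.16 V; 12.3 ≥ 1.16 ✓.

I_D ≈ 1.4 mA, V_DS ≈ 12 V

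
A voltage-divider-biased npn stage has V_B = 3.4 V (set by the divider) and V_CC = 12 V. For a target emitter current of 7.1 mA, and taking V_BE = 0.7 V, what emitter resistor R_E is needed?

R_E ≈ 0.38 kΩ

V_E = V_B − V_BE = 3.4 − 0.7 = 2.7 V.
R_E = V_E / I_E = 2.7 / 7.1 = 0.38 kΩ.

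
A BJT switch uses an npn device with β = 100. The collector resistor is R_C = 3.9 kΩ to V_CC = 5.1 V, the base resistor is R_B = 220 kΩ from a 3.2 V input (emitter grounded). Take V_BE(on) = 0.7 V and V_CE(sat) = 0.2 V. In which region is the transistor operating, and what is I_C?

active; I_C ≈ 1.1 mA

Assume active. Base-emitter loop: I_B = (V_BB − V_BE)/R_B = (3.2 − 0.7)/220 = 0.0114 mA.
I_C = β·I_B = 100×0.0114 = 1.14 mA.
V_CE = V_CC − I_C·R_C = 5.1 − 1.14×3.9 = 0.668 V > V_CE(sat), so the active-region assumption holds.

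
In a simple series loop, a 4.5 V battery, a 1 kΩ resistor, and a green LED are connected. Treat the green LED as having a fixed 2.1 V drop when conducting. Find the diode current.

I ≈ 2.4 mA

KVL around the loop: 4.5 = V_D + I·R = 2.1 + I × 1 kΩ.
So I = (4.5 − 2.1) / 1 kΩ = 2.4 / 1 = 2.4 mA.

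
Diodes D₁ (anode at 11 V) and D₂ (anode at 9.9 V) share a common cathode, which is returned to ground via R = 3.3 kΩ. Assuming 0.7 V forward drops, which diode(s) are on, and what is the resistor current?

Only D₁ conducts; I_R ≈ 3.1 mA

Assume both conduct. Then node N would need to be at both 11−0.7 = 10.3 V and 9.9−0.7 = 9.2 V, which is impossible.
Assume only D₁ conducts: V_N = 11 − 0.7 = 10.3 V, so I_R = 10.3/3.3 = 3.12 mA.
Check D₂: its anode-to-cathode voltage is 9.9 − 10.3 = -0.4 V < 0.7 V, so it is off. The assumption is consistent.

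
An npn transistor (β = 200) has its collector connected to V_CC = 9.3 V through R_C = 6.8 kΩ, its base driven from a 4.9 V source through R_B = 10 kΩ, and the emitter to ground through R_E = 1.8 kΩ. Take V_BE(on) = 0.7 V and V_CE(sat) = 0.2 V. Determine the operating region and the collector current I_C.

saturation; I_C ≈ 1 mA

Assume active: I_B = (4.9 − 0.7)/(10 + 201×1.8) = 0.0113 mA, I_C = β·I_B = 2.26 mA.
Then V_CE = 9.3 − 2.26×6.8 − 2.27×1.8 = -10.2 V < 0.2 V — the active assumption fails.
Re-solve with V_CE = 0.2 V. KCL at the emitter: V_E/R_E = (V_BB−0.7−V_E)/R_B + (V_CC−0.2−V_E)/R_C, giving V_E = 2.19 V.
I_C = (V_CC − 0.2 − V_E)/R_C = (9.1 − 2.19)/6.8 = 1.02 mA.
Check: I_B = (4.2 − 2.19)/10 = 0.201 mA, and β·I_B = 40.2 mA > I_C, confirming saturation.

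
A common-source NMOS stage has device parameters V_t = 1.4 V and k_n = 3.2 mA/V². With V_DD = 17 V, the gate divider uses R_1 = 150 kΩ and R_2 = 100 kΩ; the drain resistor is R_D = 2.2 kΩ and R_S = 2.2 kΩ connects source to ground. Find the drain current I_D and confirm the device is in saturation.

I_D ≈ 2 mA

V_G = V_DD·R_2/(R_1+R_2) = 17×100/250 = 6.8 V.
Assume saturation: I_D = (k_n/2)(V_GS − V_t)² with V_GS = V_G − I_D·R_S = 6.8 − 2.2·I_D.
Substituting gives 7.74·I_D² − 39·I_D + 46.7 = 0, with roots I_D = 1.95 or 3.09 mA.
The root I_D = 3.09 mA gives V_GS = 0.0113 V ≤ V_t, so take I_D = 1.95 mA.
Then V_GS = 2.5 V and V_DS = V_DD − I_D(R_D+R_S) = 17 − 1.95×4.4 = 8.41 V.
Saturation requires V_DS ≥ V_GS − V_t = 1.1 V; 8.41 ≥ 1.1 ✓.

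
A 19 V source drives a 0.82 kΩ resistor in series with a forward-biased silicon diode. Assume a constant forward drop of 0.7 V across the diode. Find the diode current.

KVL around the loop: 19 = V_D + I·R = 0.7 + I × 0.82 kΩ.
So I = (19 − 0.7) / 0.82 kΩ = 18.3 / 0.82 = 22.3 mA.

I ≈ 22 mA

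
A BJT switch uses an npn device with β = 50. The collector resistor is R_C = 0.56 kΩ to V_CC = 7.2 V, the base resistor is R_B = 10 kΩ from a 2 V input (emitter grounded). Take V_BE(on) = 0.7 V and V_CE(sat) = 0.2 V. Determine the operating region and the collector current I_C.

active; I_C ≈ 6.5 mA

Assume active. Base-emitter loop: I_B = (V_BB − V_BE)/R_B = (2 − 0.7)/10 = 0.13 mA.
I_C = β·I_B = 50×0.13 = 6.5 mA.
V_CE = V_CC − I_C·R_C = 7.2 − 6.5×0.56 = 3.56 V > V_CE(sat), so the active-region assumption holds.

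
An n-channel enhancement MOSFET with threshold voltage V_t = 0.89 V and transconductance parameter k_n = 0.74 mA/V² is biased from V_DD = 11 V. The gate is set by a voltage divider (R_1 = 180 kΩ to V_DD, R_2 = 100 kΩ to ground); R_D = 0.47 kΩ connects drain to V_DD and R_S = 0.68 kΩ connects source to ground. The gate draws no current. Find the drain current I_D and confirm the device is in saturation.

V_G = V_DD·R_2/(R_1+R_2) = 11×100/280 = 3.93 V.
Assume saturation: I_D = (k_n/2)(V_GS − V_t)² with V_GS = V_G − I_D·R_S = 3.93 − 0.68·I_D.
Substituting gives 0.171·I_D² − 2.53·I_D + 3.42 = 0, with roots I_D = 1.5 or 13.3 mA.
The root I_D = 13.3 mA gives V_GS = -5.1 V ≤ V_t, so take I_D = 1.5 mA.
Then V_GS = 2.91 V and V_DS = V_DD − I_D(R_D+R_S) = 11 − 1.5×1.15 = 9.27 V.
Saturation requires V_DS ≥ V_GS − V_t = 2.02 V; 9.27 ≥ 2.02 ✓.

I_D ≈ 1.5 mA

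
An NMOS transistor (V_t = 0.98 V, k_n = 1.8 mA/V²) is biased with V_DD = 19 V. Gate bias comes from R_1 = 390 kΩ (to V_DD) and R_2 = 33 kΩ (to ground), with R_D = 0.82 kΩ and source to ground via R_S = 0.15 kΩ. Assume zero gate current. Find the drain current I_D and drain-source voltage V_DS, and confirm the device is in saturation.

V_G = V_DD·R_2/(R_1+R_2) = 19×33/423 = 1.48 V.
Assume saturation: I_D = (k_n/2)(V_GS − V_t)² with V_GS = V_G − I_D·R_S = 1.48 − 0.15·I_D.
Substituting gives 0.0203·I_D² − 1.14·I_D + 0.227 = 0, with roots I_D = 0.201 or 55.9 mA.
The root I_D = 55.9 mA gives V_GS = -6.9 V ≤ V_t, so take I_D = 0.201 mA.
Then V_GS = 1.45 V and V_DS = V_DD − I_D(R_D+R_S) = 19 − 0.201×0.97 = 18.8 V.
Saturation requires V_DS ≥ V_GS − V_t = 0.472 V; 18.8 ≥ 0.472 ✓.

I_D ≈ 0.2 mA, V_DS ≈ 19 V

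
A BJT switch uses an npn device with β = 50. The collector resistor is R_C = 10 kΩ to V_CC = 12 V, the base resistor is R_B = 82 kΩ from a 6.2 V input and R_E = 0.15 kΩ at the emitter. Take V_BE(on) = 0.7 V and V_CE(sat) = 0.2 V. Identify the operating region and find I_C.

Assume active: I_B = (6.2 − 0.7)/(82 + 51×0.15) = 0.0613 mA, I_C = β·I_B = 3.07 mA.
Then V_CE = 12 − 3.07×10 − 3.13×0.15 = -19.1 V < 0.2 V — the active assumption fails.
Re-solve with V_CE = 0.2 V. KCL at the emitter: V_E/R_E = (V_BB−0.7−V_E)/R_B + (V_CC−0.2−V_E)/R_C, giving V_E = 0.184 V.
I_C = (V_CC − 0.2 − V_E)/R_C = (11.8 − 0.184)/10 = 1.16 mA.
Check: I_B = (5.5 − 0.184)/82 = 0.0648 mA, and β·I_B = 3.24 mA > I_C, confirming saturation.

saturation; I_C ≈ 1.2 mA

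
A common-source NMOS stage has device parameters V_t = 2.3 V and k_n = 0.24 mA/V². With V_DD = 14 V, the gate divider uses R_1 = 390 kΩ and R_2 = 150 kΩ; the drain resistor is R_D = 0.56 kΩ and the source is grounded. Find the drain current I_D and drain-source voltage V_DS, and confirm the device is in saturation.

I_D ≈ 0.3 mA, V_DS ≈ 14 V

V_G = V_DD·R_2/(R_1+R_2) = 14×150/540 = 3.89 V. With the source grounded, V_GS = V_G = 3.89 V.
Assume saturation: I_D = (k_n/2)(V_GS − V_t)² = (0.24/2)×(3.89 − 2.3)² = 0.12×1.59² = 0.303 mA.
V_DS = V_DD − I_D·R_D = 14 − 0.303×0.56 = 13.8 V.
Saturation requires V_DS ≥ V_GS − V_t = 1.59 V; 13.8 ≥ 1.59 ✓.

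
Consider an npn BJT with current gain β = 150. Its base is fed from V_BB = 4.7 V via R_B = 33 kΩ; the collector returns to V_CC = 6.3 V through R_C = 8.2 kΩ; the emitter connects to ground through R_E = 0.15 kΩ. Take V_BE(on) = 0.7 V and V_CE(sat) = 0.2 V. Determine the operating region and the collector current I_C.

Assume active: I_B = (4.7 − 0.7)/(33 + 151×0.15) = 0.0719 mA, I_C = β·I_B = 10.8 mA.
Then V_CE = 6.3 − 10.8×8.2 − 10.9×0.15 = -83.7 V < 0.2 V — the active assumption fails.
Re-solve with V_CE = 0.2 V. KCL at the emitter: V_E/R_E = (V_BB−0.7−V_E)/R_B + (V_CC−0.2−V_E)/R_C, giving V_E = 0.127 V.
I_C = (V_CC − 0.2 − V_E)/R_C = (6.1 − 0.127)/8.2 = 0.728 mA.
Check: I_B = (4 − 0.127)/33 = 0.117 mA, and β·I_B = 17.6 mA > I_C, confirming saturation.

saturation; I_C ≈ 0.73 mA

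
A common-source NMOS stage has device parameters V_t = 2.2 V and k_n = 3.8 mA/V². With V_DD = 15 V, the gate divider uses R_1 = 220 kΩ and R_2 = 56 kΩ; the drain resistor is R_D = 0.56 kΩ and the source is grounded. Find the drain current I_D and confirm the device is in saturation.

I_D ≈ 1.4 mA

V_G = V_DD·R_2/(R_1+R_2) = 15×56/276 = 3.04 V. With the source grounded, V_GS = V_G = 3.04 V.
Assume saturation: I_D = (k_n/2)(V_GS − V_t)² = (3.8/2)×(3.04 − 2.2)² = 1.9×0.843² = 1.35 mA.
V_DS = V_DD − I_D·R_D = 15 − 1.35×0.56 = 14.2 V.
Saturation requires V_DS ≥ V_GS − V_t = 0.843 V; 14.2 ≥ 0.843 ✓.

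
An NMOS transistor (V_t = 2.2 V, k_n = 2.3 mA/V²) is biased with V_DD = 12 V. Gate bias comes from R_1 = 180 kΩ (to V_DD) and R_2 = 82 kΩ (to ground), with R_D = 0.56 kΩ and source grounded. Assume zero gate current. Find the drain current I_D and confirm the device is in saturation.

I_D ≈ 2.8 mA

V_G = V_DD·R_2/(R_1+R_2) = 12×82/262 = 3.76 V. With the source grounded, V_GS = V_G = 3.76 V.
Assume saturation: I_D = (k_n/2)(V_GS − V_t)² = (2.3/2)×(3.76 − 2.2)² = 1.15×1.56² = 2.78 mA.
V_DS = V_DD − I_D·R_D = 12 − 2.78×0.56 = 10.4 V.
Saturation requires V_DS ≥ V_GS − V_t = 1.56 V; 10.4 ≥ 1.56 ✓.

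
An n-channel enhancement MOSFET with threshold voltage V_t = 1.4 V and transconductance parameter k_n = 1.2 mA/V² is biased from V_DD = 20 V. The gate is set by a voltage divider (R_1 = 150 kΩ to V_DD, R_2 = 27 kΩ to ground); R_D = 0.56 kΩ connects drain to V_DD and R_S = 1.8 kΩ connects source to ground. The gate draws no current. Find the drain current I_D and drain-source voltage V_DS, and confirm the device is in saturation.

I_D ≈ 0.44 mA, V_DS ≈ 19 V

V_G = V_DD·R_2/(R_1+R_2) = 20×27/177 = 3.05 V.
Assume saturation: I_D = (k_n/2)(V_GS − V_t)² with V_GS = V_G − I_D·R_S = 3.05 − 1.8·I_D.
Substituting gives 1.94·I_D² − 4.57·I_D + 1.64 = 0, with roots I_D = 0.441 or 1.91 mA.
The root I_D = 1.91 mA gives V_GS = -0.383 V ≤ V_t, so take I_D = 0.441 mA.
Then V_GS = 2.26 V and V_DS = V_DD − I_D(R_D+R_S) = 20 − 0.441×2.36 = 19 V.
Saturation requires V_DS ≥ V_GS − V_t = 0.857 V; 19 ≥ 0.857 ✓.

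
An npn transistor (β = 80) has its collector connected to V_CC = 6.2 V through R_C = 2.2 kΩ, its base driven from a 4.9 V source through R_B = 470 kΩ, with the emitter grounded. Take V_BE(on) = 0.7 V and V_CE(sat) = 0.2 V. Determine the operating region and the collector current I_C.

Assume active. Base-emitter loop: I_B = (V_BB − V_BE)/R_B = (4.9 − 0.7)/470 = 0.00894 mA.
I_C = β·I_B = 80×0.00894 = 0.715 mA.
V_CE = V_CC − I_C·R_C = 6.2 − 0.715×2.2 = 4.63 V > V_CE(sat), so the active-region assumption holds.

active; I_C ≈ 0.71 mA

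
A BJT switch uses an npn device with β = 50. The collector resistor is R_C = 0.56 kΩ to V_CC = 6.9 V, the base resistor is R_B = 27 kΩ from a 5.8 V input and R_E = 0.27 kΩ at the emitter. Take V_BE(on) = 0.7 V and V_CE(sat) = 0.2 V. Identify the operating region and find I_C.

active; I_C ≈ 6.3 mA

Assume active. Base-emitter loop: I_B = (V_BB − V_BE)/(R_B + (β+1)R_E) = (5.8 − 0.7)/(27 + 51×0.27) = 0.125 mA.
I_C = β·I_B = 50×0.125 = 6.25 mA.
V_CE = V_CC − I_C·R_C − I_E·R_E = 6.9 − 6.25×0.56 − 6.38×0.27 = 1.67 V > V_CE(sat), so the active-region assumption holds.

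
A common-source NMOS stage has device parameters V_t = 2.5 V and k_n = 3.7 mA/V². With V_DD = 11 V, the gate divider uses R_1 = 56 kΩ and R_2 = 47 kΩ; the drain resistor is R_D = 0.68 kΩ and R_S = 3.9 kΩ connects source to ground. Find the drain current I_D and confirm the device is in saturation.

I_D ≈ 0.51 mA

V_G = V_DD·R_2/(R_1+R_2) = 11×47/103 = 5.02 V.
Assume saturation: I_D = (k_n/2)(V_GS − V_t)² with V_GS = V_G − I_D·R_S = 5.02 − 3.9·I_D.
Substituting gives 28.1·I_D² − 37.4·I_D + 11.7 = 0, with roots I_D = 0.511 or 0.816 mA.
The root I_D = 0.816 mA gives V_GS = 1.84 V ≤ V_t, so take I_D = 0.511 mA.
Then V_GS = 3.03 V and V_DS = V_DD − I_D(R_D+R_S) = 11 − 0.511×4.58 = 8.66 V.
Saturation requires V_DS ≥ V_GS − V_t = 0.526 V; 8.66 ≥ 0.526 ✓.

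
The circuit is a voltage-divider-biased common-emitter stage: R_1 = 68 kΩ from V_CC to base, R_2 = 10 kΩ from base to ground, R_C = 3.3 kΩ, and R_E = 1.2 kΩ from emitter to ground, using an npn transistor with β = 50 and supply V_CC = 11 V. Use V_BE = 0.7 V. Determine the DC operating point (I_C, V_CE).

Thevenize the base divider: V_Th = V_CC·R_2/(R_1+R_2) = 11×10/78 = 1.41 V, R_Th = R_1‖R_2 = 8.72 kΩ.
Base-emitter loop: V_Th = I_B·R_Th + V_BE + (β+1)I_B·R_E, so I_B = (1.41 − 0.7) / (8.72 + 51×1.2) = 0.0102 mA.
I_C = β·I_B = 50×0.0102 = 0.508 mA, and I_E = (β+1)I_B = 0.518 mA.
V_CE = V_CC − I_C·R_C − I_E·R_E = 11 − 0.508×3.3 − 0.518×1.2 = 8.7 V.
V_CE = 8.7 V > 0.2 V confirms active-region operation.

I_C ≈ 0.51 mA, V_CE ≈ 8.7 V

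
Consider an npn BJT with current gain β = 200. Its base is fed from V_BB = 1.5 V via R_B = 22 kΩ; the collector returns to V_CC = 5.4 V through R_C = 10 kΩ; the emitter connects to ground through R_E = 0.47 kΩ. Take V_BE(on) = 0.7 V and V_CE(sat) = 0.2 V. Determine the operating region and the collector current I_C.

saturation; I_C ≈ 0.5 mA

Assume active: I_B = (1.5 − 0.7)/(22 + 201×0.47) = 0.00687 mA, I_C = β·I_B = 1.37 mA.
Then V_CE = 5.4 − 1.37×10 − 1.38×0.47 = -8.99 V < 0.2 V — the active assumption fails.
Re-solve with V_CE = 0.2 V. KCL at the emitter: V_E/R_E = (V_BB−0.7−V_E)/R_B + (V_CC−0.2−V_E)/R_C, giving V_E = 0.245 V.
I_C = (V_CC − 0.2 − V_E)/R_C = (5.2 − 0.245)/10 = 0.496 mA.
Check: I_B = (0.8 − 0.245)/22 = 0.0252 mA, and β·I_B = 5.05 mA > I_C, confirming saturation.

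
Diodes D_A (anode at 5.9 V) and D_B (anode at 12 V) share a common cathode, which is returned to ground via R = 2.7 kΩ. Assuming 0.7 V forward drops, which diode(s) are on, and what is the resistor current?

Only D_B conducts; I_R ≈ 4.2 mA

Assume both conduct. Then node N would need to be at both 5.9−0.7 = 5.2 V and 12−0.7 = 11.3 V, which is impossible.
Assume only D_B conducts: V_N = 12 − 0.7 = 11.3 V, so I_R = 11.3/2.7 = 4.19 mA.
Check D_A: its anode-to-cathode voltage is 5.9 − 11.3 = -5.4 V < 0.7 V, so it is off. The assumption is consistent.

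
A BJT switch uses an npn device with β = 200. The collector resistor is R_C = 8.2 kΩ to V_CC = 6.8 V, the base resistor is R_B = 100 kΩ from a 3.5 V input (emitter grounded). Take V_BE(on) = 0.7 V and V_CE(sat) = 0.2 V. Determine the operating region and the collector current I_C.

saturation; I_C ≈ 0.8 mA

Assume active: I_B = (3.5 − 0.7)/100 = 0.028 mA, giving I_C = β·I_B = 5.6 mA.
But then V_CE = 6.8 − 5.6×8.2 = -39.1 V < V_CE(sat) = 0.2 V — impossible in the active region.
So the transistor is saturated. With V_CE = 0.2 V, I_C = (V_CC − 0.2)/R_C = 6.6/8.2 = 0.805 mA.
Check: β·I_B = 5.6 mA > I_C = 0.805 mA, confirming saturation.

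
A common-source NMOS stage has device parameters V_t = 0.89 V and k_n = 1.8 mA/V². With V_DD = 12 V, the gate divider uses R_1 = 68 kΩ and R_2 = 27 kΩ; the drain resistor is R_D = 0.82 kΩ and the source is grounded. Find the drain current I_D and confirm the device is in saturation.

V_G = V_DD·R_2/(R_1+R_2) = 12×27/95 = 3.41 V. With the source grounded, V_GS = V_G = 3.41 V.
Assume saturation: I_D = (k_n/2)(V_GS − V_t)² = (1.8/2)×(3.41 − 0.89)² = 0.9×2.52² = 5.72 mA.
V_DS = V_DD − I_D·R_D = 12 − 5.72×0.82 = 7.31 V.
Saturation requires V_DS ≥ V_GS − V_t = 2.52 V; 7.31 ≥ 2.52 ✓.

I_D ≈ 5.7 mA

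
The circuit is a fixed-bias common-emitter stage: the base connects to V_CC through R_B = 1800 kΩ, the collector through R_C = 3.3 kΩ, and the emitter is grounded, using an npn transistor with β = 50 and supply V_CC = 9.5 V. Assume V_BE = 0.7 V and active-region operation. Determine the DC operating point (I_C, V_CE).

I_C ≈ 0.24 mA, V_CE ≈ 8.7 V

Base loop: V_CC = I_B·R_B + V_BE, so I_B = (9.5 − 0.7)/1800 kΩ = 0.00489 mA.
In the active region I_C = β·I_B = 50 × 0.00489 = 0.244 mA.
Collector loop: V_CE = V_CC − I_C·R_C = 9.5 − 0.244×3.3 = 8.69 V.
Since V_CE = 8.69 V > V_CE(sat) ≈ 0.2 V, the transistor is in the active region as assumed.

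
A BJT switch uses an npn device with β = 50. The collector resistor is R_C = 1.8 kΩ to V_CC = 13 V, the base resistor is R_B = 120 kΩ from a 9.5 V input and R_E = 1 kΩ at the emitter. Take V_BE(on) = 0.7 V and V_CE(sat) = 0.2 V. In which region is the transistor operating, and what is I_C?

active; I_C ≈ 2.6 mA

Assume active. Base-emitter loop: I_B = (V_BB − V_BE)/(R_B + (β+1)R_E) = (9.5 − 0.7)/(120 + 51×1) = 0.0515 mA.
I_C = β·I_B = 50×0.0515 = 2.57 mA.
V_CE = V_CC − I_C·R_C − I_E·R_E = 13 − 2.57×1.8 − 2.62×1 = 5.74 V > V_CE(sat), so the active-region assumption holds.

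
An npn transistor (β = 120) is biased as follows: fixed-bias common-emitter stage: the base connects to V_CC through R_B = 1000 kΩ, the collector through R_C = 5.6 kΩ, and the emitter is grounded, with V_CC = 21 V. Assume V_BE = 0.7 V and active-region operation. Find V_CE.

Base loop: V_CC = I_B·R_B + V_BE, so I_B = (21 − 0.7)/1000 kΩ = 0.0203 mA.
In the active region I_C = β·I_B = 120 × 0.0203 = 2.44 mA.
Collector loop: V_CE = V_CC − I_C·R_C = 21 − 2.44×5.6 = 7.36 V.
Since V_CE = 7.36 V > V_CE(sat) ≈ 0.2 V, the transistor is in the active region as assumed.

V_CE ≈ 7.4 V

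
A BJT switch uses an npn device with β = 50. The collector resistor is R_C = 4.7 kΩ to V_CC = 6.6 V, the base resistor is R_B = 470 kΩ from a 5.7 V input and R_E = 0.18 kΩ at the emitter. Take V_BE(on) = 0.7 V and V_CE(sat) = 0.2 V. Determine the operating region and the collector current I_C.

active; I_C ≈ 0.52 mA

Assume active. Base-emitter loop: I_B = (V_BB − V_BE)/(R_B + (β+1)R_E) = (5.7 − 0.7)/(470 + 51×0.18) = 0.0104 mA.
I_C = β·I_B = 50×0.0104 = 0.522 mA.
V_CE = V_CC − I_C·R_C − I_E·R_E = 6.6 − 0.522×4.7 − 0.532×0.18 = 4.05 V > V_CE(sat), so the active-region assumption holds.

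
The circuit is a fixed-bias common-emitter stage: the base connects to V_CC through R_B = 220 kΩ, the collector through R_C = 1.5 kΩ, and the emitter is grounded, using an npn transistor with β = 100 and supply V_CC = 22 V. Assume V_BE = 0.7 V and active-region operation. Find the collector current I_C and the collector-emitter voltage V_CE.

Base loop: V_CC = I_B·R_B + V_BE, so I_B = (22 − 0.7)/220 kΩ = 0.0968 mA.
In the active region I_C = β·I_B = 100 × 0.0968 = 9.68 mA.
Collector loop: V_CE = V_CC − I_C·R_C = 22 − 9.68×1.5 = 7.48 V.
Since V_CE = 7.48 V > V_CE(sat) ≈ 0.2 V, the transistor is in the active region as assumed.

I_C ≈ 9.7 mA, V_CE ≈ 7.5 V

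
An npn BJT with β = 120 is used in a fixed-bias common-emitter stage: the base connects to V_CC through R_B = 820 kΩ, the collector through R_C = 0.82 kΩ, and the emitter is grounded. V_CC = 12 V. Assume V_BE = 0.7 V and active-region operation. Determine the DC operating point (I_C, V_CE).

I_C ≈ 1.7 mA, V_CE ≈ 11 V

Base loop: V_CC = I_B·R_B + V_BE, so I_B = (12 − 0.7)/820 kΩ = 0.0138 mA.
In the active region I_C = β·I_B = 120 × 0.0138 = 1.65 mA.
Collector loop: V_CE = V_CC − I_C·R_C = 12 − 1.65×0.82 = 10.6 V.
Since V_CE = 10.6 V > V_CE(sat) ≈ 0.2 V, the transistor is in the active region as assumed.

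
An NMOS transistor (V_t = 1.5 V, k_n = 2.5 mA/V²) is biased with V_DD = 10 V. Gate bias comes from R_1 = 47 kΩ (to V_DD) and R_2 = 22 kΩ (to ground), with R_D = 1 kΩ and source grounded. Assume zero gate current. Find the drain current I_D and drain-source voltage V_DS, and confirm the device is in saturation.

V_G = V_DD·R_2/(R_1+R_2) = 10×22/69 = 3.19 V. With the source grounded, V_GS = V_G = 3.19 V.
Assume saturation: I_D = (k_n/2)(V_GS − V_t)² = (2.5/2)×(3.19 − 1.5)² = 1.25×1.69² = 3.56 mA.
V_DS = V_DD − I_D·R_D = 10 − 3.56×1 = 6.44 V.
Saturation requires V_DS ≥ V_GS − V_t = 1.69 V; 6.44 ≥ 1.69 ✓.

I_D ≈ 3.6 mA, V_DS ≈ 6.4 V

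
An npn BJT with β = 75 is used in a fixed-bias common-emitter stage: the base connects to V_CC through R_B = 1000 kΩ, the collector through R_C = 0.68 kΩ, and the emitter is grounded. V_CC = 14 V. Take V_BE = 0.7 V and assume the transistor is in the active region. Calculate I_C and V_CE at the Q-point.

Base loop: V_CC = I_B·R_B + V_BE, so I_B = (14 − 0.7)/1000 kΩ = 0.0133 mA.
In the active region I_C = β·I_B = 75 × 0.0133 = 0.998 mA.
Collector loop: V_CE = V_CC − I_C·R_C = 14 − 0.998×0.68 = 13.3 V.
Since V_CE = 13.3 V > V_CE(sat) ≈ 0.2 V, the transistor is in the active region as assumed.

I_C ≈ 1 mA, V_CE ≈ 13 V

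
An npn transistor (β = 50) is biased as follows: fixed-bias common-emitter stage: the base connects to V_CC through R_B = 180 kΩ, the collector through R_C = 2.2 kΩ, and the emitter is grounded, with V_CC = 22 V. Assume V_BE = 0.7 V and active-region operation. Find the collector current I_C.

I_C ≈ 5.9 mA

Base loop: V_CC = I_B·R_B + V_BE, so I_B = (22 − 0.7)/180 kΩ = 0.118 mA.
In the active region I_C = β·I_B = 50 × 0.118 = 5.92 mA.
Collector loop: V_CE = V_CC − I_C·R_C = 22 − 5.92×2.2 = 8.98 V.
Since V_CE = 8.98 V > V_CE(sat) ≈ 0.2 V, the transistor is in the active region as assumed.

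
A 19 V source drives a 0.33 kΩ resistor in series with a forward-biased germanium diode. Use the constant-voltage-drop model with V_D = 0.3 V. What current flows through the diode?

KVL around the loop: 19 = V_D + I·R = 0.3 + I × 0.33 kΩ.
So I = (19 − 0.3) / 0.33 kΩ = 18.7 / 0.33 = 56.7 mA.

I ≈ 57 mA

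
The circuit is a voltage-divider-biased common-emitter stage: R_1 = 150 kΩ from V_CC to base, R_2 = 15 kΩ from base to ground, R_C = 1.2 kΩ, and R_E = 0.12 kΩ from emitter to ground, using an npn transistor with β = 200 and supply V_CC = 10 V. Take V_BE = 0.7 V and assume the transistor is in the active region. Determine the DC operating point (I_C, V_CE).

I_C ≈ 1.1 mA, V_CE ≈ 8.5 V

Thevenize the base divider: V_Th = V_CC·R_2/(R_1+R_2) = 10×15/165 = 0.909 V, R_Th = R_1‖R_2 = 13.6 kΩ.
Base-emitter loop: V_Th = I_B·R_Th + V_BE + (β+1)I_B·R_E, so I_B = (0.909 − 0.7) / (13.6 + 201×0.12) = 0.00554 mA.
I_C = β·I_B = 200×0.00554 = 1.11 mA, and I_E = (β+1)I_B = 1.11 mA.
V_CE = V_CC − I_C·R_C − I_E·R_E = 10 − 1.11×1.2 − 1.11×0.12 = 8.54 V.
V_CE = 8.54 V > 0.2 V confirms active-region operation.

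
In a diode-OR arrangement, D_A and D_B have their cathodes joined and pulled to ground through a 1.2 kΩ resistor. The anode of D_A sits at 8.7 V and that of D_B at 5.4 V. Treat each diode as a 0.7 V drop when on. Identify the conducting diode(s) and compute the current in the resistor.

Assume both conduct. Then node N would need to be at both 8.7−0.7 = 8 V and 5.4−0.7 = 4.7 V, which is impossible.
Assume only D_A conducts: V_N = 8.7 − 0.7 = 8 V, so I_R = 8/1.2 = 6.67 mA.
Check D_B: its anode-to-cathode voltage is 5.4 − 8 = -2.6 V < 0.7 V, so it is off. The assumption is consistent.

Only D_A conducts; I_R ≈ 6.7 mA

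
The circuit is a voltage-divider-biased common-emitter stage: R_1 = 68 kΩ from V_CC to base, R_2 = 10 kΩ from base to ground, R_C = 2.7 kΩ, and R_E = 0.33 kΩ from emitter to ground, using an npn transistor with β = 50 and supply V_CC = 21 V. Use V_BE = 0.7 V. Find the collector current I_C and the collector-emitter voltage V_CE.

I_C ≈ 3.9 mA, V_CE ≈ 9.2 V

Thevenize the base divider: V_Th = V_CC·R_2/(R_1+R_2) = 21×10/78 = 2.69 V, R_Th = R_1‖R_2 = 8.72 kΩ.
Base-emitter loop: V_Th = I_B·R_Th + V_BE + (β+1)I_B·R_E, so I_B = (2.69 − 0.7) / (8.72 + 51×0.33) = 0.078 mA.
I_C = β·I_B = 50×0.078 = 3.9 mA, and I_E = (β+1)I_B = 3.98 mA.
V_CE = V_CC − I_C·R_C − I_E·R_E = 21 − 3.9×2.7 − 3.98×0.33 = 9.16 V.
V_CE = 9.16 V > 0.2 V confirms active-region operation.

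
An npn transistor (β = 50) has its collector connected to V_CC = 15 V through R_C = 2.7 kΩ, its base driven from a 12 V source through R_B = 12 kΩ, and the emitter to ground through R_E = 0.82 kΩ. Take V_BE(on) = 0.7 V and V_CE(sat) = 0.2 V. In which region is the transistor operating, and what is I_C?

saturation; I_C ≈ 4.1 mA

Assume active: I_B = (12 − 0.7)/(12 + 51×0.82) = 0.21 mA, I_C = β·I_B = 10.5 mA.
Then V_CE = 15 − 10.5×2.7 − 10.7×0.82 = -22.1 V < 0.2 V — the active assumption fails.
Re-solve with V_CE = 0.2 V. KCL at the emitter: V_E/R_E = (V_BB−0.7−V_E)/R_B + (V_CC−0.2−V_E)/R_C, giving V_E = 3.84 V.
I_C = (V_CC − 0.2 − V_E)/R_C = (14.8 − 3.84)/2.7 = 4.06 mA.
Check: I_B = (11.3 − 3.84)/12 = 0.622 mA, and β·I_B = 31.1 mA > I_C, confirming saturation.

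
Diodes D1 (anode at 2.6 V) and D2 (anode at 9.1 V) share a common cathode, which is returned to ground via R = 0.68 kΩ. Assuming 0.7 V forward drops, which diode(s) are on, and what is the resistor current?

Assume both conduct. Then node N would need to be at both 2.6−0.7 = 1.9 V and 9.1−0.7 = 8.4 V, which is impossible.
Assume only D2 conducts: V_N = 9.1 − 0.7 = 8.4 V, so I_R = 8.4/0.68 = 12.4 mA.
Check D1: its anode-to-cathode voltage is 2.6 − 8.4 = -5.8 V < 0.7 V, so it is off. The assumption is consistent.

Only D2 conducts; I_R ≈ 12 mA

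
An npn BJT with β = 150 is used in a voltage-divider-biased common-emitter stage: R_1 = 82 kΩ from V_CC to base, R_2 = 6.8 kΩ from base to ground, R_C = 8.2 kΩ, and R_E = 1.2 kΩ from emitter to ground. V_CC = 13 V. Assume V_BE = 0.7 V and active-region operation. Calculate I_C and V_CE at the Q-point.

I_C ≈ 0.24 mA, V_CE ≈ 11 V

Thevenize the base divider: V_Th = V_CC·R_2/(R_1+R_2) = 13×6.8/88.8 = 0.995 V, R_Th = R_1‖R_2 = 6.28 kΩ.
Base-emitter loop: V_Th = I_B·R_Th + V_BE + (β+1)I_B·R_E, so I_B = (0.995 − 0.7) / (6.28 + 151×1.2) = 0.00158 mA.
I_C = β·I_B = 150×0.00158 = 0.236 mA, and I_E = (β+1)I_B = 0.238 mA.
V_CE = V_CC − I_C·R_C − I_E·R_E = 13 − 0.236×8.2 − 0.238×1.2 = 10.8 V.
V_CE = 10.8 V > 0.2 V confirms active-region operation.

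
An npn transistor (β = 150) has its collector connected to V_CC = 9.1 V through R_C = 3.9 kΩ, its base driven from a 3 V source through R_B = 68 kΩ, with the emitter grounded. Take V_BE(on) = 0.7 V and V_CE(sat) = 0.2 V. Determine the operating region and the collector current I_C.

Assume active: I_B = (3 − 0.7)/68 = 0.0338 mA, giving I_C = β·I_B = 5.07 mA.
But then V_CE = 9.1 − 5.07×3.9 = -10.7 V < V_CE(sat) = 0.2 V — impossible in the active region.
So the transistor is saturated. With V_CE = 0.2 V, I_C = (V_CC − 0.2)/R_C = 8.9/3.9 = 2.28 mA.
Check: β·I_B = 5.07 mA > I_C = 2.28 mA, confirming saturation.

saturation; I_C ≈ 2.3 mA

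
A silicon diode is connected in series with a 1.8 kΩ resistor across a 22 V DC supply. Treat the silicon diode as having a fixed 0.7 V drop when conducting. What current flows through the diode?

KVL around the loop: 22 = V_D + I·R = 0.7 + I × 1.8 kΩ.
So I = (22 − 0.7) / 1.8 kΩ = 21.3 / 1.8 = 11.8 mA.

I ≈ 12 mA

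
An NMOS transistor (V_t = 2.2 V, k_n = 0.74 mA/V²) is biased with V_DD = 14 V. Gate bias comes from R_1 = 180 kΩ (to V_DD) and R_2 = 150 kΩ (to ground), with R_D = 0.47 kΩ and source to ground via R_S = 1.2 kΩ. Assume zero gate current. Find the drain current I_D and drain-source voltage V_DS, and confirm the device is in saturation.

V_G = V_DD·R_2/(R_1+R_2) = 14×150/330 = 6.36 V.
Assume saturation: I_D = (k_n/2)(V_GS − V_t)² with V_GS = V_G − I_D·R_S = 6.36 − 1.2·I_D.
Substituting gives 0.533·I_D² − 4.7·I_D + 6.41 = 0, with roots I_D = 1.69 or 7.13 mA.
The root I_D = 7.13 mA gives V_GS = -2.19 V ≤ V_t, so take I_D = 1.69 mA.
Then V_GS = 4.34 V and V_DS = V_DD − I_D(R_D+R_S) = 14 − 1.69×1.67 = 11.2 V.
Saturation requires V_DS ≥ V_GS − V_t = 2.14 V; 11.2 ≥ 2.14 ✓.

I_D ≈ 1.7 mA, V_DS ≈ 11 V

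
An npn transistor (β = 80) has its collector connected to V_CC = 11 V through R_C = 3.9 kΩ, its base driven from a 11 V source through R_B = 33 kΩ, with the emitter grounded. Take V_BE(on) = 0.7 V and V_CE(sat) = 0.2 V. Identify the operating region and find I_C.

saturation; I_C ≈ 2.8 mA

Assume active: I_B = (11 − 0.7)/33 = 0.312 mA, giving I_C = β·I_B = 25 mA.
But then V_CE = 11 − 25×3.9 = -86.4 V < V_CE(sat) = 0.2 V — impossible in the active region.
So the transistor is saturated. With V_CE = 0.2 V, I_C = (V_CC − 0.2)/R_C = 10.8/3.9 = 2.77 mA.
Check: β·I_B = 25 mA > I_C = 2.77 mA, confirming saturation.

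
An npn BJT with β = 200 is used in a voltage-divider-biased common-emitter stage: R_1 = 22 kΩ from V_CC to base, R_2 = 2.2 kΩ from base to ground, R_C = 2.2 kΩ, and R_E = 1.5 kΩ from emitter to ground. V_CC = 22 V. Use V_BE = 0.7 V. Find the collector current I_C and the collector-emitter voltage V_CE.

Thevenize the base divider: V_Th = V_CC·R_2/(R_1+R_2) = 22×2.2/24.2 = 2 V, R_Th = R_1‖R_2 = 2 kΩ.
Base-emitter loop: V_Th = I_B·R_Th + V_BE + (β+1)I_B·R_E, so I_B = (2 − 0.7) / (2 + 201×1.5) = 0.00428 mA.
I_C = β·I_B = 200×0.00428 = 0.857 mA, and I_E = (β+1)I_B = 0.861 mA.
V_CE = V_CC − I_C·R_C − I_E·R_E = 22 − 0.857×2.2 − 0.861×1.5 = 18.8 V.
V_CE = 18.8 V > 0.2 V confirms active-region operation.

I_C ≈ 0.86 mA, V_CE ≈ 19 V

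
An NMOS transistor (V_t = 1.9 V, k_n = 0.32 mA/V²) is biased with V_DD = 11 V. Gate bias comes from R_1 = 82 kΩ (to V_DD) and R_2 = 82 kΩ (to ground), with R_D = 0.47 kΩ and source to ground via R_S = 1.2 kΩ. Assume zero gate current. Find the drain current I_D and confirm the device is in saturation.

V_G = V_DD·R_2/(R_1+R_2) = 11×82/164 = 5.5 V.
Assume saturation: I_D = (k_n/2)(V_GS − V_t)² with V_GS = V_G − I_D·R_S = 5.5 − 1.2·I_D.
Substituting gives 0.23·I_D² − 2.38·I_D + 2.07 = 0, with roots I_D = 0.959 or 9.38 mA.
The root I_D = 9.38 mA gives V_GS = -5.76 V ≤ V_t, so take I_D = 0.959 mA.
Then V_GS = 4.35 V and V_DS = V_DD − I_D(R_D+R_S) = 11 − 0.959×1.67 = 9.4 V.
Saturation requires V_DS ≥ V_GS − V_t = 2.45 V; 9.4 ≥ 2.45 ✓.

I_D ≈ 0.96 mA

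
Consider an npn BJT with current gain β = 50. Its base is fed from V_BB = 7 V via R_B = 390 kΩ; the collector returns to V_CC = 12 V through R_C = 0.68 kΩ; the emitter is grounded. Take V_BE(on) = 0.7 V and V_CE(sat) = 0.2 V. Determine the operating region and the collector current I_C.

active; I_C ≈ 0.81 mA

Assume active. Base-emitter loop: I_B = (V_BB − V_BE)/R_B = (7 − 0.7)/390 = 0.0162 mA.
I_C = β·I_B = 50×0.0162 = 0.808 mA.
V_CE = V_CC − I_C·R_C = 12 − 0.808×0.68 = 11.5 V > V_CE(sat), so the active-region assumption holds.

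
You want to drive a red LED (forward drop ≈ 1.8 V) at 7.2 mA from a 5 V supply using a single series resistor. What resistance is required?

The resistor drops V_S − V_D = 5 − 1.8 = 3.2 V at 7.2 mA.
R = 3.2 V / 7.2 mA = 0.444 kΩ.

R ≈ 0.44 kΩ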